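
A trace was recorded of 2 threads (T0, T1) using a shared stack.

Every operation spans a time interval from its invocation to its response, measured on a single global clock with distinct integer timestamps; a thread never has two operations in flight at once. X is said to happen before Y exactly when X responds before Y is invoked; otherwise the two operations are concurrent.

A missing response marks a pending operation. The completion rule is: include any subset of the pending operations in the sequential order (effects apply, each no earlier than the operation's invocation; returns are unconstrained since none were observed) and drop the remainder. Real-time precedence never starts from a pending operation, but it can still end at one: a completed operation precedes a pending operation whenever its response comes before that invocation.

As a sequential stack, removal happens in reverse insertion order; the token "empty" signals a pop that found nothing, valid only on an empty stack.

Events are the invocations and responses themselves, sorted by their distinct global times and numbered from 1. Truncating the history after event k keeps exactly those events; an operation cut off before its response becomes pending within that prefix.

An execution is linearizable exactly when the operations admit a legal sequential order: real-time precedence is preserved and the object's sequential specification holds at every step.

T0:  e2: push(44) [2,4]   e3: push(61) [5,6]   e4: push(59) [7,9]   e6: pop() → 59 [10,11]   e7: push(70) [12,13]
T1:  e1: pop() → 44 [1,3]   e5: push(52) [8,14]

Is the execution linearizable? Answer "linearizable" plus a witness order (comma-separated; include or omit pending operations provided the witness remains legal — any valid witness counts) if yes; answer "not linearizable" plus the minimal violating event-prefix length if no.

step 1: e2 push(44) — stack <44>
step 2: e1 pop() → 44 — stack <>
step 3: e3 push(61) — stack <61>
step 4: e4 push(59) — stack <61,59>
step 5: e6 pop() → 59 — stack <61>
step 6: e5 push(52) — stack <61,52>
step 7: e7 push(70) — stack <61,52,70>

linearizable — witness: e2, e1, e3, e4, e6, e5, e7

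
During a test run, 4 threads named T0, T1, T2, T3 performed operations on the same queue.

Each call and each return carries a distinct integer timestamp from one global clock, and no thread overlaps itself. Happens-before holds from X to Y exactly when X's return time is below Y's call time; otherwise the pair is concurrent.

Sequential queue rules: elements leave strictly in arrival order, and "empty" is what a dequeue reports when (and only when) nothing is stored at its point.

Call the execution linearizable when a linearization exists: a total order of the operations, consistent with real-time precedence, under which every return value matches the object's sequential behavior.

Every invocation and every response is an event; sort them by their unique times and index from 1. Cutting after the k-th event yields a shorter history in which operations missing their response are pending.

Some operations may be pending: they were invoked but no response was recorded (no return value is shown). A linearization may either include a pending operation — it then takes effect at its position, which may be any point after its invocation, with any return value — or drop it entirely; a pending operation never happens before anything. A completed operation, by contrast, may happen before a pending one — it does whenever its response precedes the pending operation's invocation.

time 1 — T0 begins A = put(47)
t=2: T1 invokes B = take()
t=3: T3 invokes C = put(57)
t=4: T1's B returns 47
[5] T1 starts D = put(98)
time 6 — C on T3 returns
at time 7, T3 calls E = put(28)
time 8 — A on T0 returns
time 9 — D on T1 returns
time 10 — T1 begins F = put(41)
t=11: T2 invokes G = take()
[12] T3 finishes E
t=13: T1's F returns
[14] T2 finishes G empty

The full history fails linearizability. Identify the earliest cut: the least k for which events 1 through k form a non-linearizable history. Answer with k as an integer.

events 1..13 are still linearizable — one witness is A, B, C, D, E, F:
step 1: A put(47) — queue <47>
step 2: B take() → 47 — queue <>
step 3: C put(57) — queue <57>
step 4: D put(98) — queue <57,98>
step 5: E put(28) — queue <57,98,28>
step 6: F put(41) — queue <57,98,28,41>
once event 14 joins (G's response, time 14), exhaustive search finds no witness
sample order A, B, C, D, E, F, G stalls at step 7 — G take() → empty has no legal effect
sample order A, B, C, D, E, G, F stalls at step 6 — G take() → empty has no legal effect

14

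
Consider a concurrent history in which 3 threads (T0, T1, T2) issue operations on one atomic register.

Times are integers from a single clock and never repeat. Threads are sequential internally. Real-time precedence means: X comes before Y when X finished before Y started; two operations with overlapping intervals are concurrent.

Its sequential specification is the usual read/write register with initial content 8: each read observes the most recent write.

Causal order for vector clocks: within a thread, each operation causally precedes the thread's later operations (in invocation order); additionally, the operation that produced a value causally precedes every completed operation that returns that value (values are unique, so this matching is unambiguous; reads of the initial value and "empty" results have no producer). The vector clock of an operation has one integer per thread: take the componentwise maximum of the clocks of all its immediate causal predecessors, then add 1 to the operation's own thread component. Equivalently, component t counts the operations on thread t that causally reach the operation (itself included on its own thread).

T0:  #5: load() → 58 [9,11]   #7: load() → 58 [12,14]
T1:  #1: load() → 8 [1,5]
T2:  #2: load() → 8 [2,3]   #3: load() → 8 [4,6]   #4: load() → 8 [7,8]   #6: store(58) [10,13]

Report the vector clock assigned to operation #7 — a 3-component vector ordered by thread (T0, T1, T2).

#2 (invocation 2): nothing precedes it; T2's component alone gives (0, 0, 1)
#1 (invocation 1): nothing precedes it; T1's component alone gives (0, 1, 0)
merge at #3 (invoked 4): VC(#2)=(0, 0, 1), own-thread bump on T2 → (0, 0, 2)
merge at #4 (invoked 7): VC(#3)=(0, 0, 2), own-thread bump on T2 → (0, 0, 3)
merge at #6 (invoked 10): VC(#4)=(0, 0, 3), own-thread bump on T2 → (0, 0, 4)
merge at #5 (invoked 9): VC(#6)=(0, 0, 4), own-thread bump on T0 → (1, 0, 4)
merge at #7 (invoked 12): VC(#5)=(1, 0, 4), VC(#6)=(0, 0, 4), own-thread bump on T0 → (2, 0, 4)
target: VC(#7) = (2, 0, 4)

(2, 0, 4)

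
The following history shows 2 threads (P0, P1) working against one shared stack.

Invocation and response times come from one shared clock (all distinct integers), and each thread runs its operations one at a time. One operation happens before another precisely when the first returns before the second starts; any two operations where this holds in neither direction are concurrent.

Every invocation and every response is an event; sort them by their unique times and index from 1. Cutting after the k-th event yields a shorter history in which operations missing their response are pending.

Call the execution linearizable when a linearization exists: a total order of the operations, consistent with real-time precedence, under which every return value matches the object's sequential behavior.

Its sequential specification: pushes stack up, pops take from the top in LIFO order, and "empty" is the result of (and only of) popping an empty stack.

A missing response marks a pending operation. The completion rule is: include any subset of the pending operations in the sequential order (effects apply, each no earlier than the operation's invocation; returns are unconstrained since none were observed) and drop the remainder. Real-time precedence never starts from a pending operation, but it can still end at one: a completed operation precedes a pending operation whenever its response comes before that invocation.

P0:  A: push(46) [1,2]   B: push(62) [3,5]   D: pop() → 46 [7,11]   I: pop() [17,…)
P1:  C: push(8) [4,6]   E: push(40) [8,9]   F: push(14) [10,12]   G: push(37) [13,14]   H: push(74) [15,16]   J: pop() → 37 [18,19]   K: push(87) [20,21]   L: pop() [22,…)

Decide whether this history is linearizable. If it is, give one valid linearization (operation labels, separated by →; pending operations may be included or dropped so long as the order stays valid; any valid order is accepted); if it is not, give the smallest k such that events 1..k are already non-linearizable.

not linearizable — minimal violating prefix: 11 events

events 1..10 are fine; event 11 — the response of D at time 11 — makes the prefix non-linearizable
5 completed operations, 4 real-time-consistent orders — every stack replay fails
no completion choice of the 1 pending operation (F) rescues it — every subset was tried
e.g. A, B, C, D, E (pending dropped): illegal at step 4, since D pop() → 46 cannot apply there
e.g. A, B, C, E, D (pending dropped): illegal at step 5, since D pop() → 46 cannot apply there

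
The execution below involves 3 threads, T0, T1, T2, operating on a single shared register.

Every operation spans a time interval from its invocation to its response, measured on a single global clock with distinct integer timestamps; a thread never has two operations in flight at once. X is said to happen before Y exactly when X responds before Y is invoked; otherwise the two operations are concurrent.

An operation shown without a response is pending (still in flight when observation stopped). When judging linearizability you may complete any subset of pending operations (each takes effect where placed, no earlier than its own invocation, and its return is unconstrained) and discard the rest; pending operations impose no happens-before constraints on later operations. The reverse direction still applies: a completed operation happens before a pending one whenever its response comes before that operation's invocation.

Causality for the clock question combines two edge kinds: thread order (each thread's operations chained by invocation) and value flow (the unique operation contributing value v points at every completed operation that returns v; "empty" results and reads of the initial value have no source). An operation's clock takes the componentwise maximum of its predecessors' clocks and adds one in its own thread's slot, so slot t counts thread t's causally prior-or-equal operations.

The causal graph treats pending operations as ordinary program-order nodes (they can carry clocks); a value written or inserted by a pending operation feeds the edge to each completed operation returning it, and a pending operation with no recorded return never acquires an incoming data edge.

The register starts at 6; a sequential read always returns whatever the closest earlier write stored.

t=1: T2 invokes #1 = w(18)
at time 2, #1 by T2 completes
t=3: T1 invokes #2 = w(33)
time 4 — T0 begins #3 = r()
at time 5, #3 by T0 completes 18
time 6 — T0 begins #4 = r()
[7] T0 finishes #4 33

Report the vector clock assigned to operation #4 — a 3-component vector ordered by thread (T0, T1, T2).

invoked at 1, #1 has no predecessors; its own T2 bump gives (0, 0, 1)
invoked at 3, #2 has no predecessors; its own T1 bump gives (0, 1, 0)
invoked at 4, #3 merges VC(#1)=(0, 0, 1) and bumps T0's slot → (1, 0, 1)
invoked at 6, #4 merges VC(#2)=(0, 1, 0), VC(#3)=(1, 0, 1) and bumps T0's slot → (2, 1, 1)
target: VC(#4) = (2, 1, 1)

(2, 1, 1)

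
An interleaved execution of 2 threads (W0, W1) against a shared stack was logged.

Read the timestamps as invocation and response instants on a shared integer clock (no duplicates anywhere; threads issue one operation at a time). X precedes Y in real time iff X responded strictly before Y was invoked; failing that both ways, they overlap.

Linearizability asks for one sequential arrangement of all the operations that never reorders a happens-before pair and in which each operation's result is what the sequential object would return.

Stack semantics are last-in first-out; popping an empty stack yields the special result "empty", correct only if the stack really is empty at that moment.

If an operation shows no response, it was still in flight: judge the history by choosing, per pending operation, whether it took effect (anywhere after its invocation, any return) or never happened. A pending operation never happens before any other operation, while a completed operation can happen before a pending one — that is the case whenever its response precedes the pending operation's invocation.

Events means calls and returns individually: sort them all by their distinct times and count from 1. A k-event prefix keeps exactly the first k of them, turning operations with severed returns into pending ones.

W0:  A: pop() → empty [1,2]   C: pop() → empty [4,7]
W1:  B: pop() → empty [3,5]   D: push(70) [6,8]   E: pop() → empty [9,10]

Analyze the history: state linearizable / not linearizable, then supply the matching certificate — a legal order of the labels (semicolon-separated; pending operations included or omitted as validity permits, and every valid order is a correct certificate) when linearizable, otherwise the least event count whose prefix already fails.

through event 9 a valid linearization exists; event 10 (E responding at time 10) ends that
the 5 completed operations admit 3 real-time orders; each fails the stack replay
for example A, B, C, D, E fails at step 5: E pop() → empty is not legal there
for example A, B, D, C, E fails at step 4: C pop() → empty is not legal there

not linearizable — minimal violating prefix: 10 events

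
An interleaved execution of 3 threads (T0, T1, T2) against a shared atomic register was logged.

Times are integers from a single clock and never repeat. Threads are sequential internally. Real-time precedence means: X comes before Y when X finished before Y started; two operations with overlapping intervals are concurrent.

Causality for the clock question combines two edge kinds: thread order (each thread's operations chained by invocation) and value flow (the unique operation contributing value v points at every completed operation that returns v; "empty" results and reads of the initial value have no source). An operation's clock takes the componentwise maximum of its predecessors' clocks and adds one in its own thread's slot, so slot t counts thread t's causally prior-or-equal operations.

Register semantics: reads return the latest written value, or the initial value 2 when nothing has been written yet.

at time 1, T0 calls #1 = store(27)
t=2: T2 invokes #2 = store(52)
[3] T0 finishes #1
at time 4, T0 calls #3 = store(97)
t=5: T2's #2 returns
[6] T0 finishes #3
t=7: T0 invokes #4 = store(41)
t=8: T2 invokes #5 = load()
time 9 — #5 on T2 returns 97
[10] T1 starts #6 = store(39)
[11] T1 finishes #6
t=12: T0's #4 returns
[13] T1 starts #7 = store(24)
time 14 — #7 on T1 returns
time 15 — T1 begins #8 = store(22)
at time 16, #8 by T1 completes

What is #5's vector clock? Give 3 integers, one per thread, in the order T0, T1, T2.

(2, 0, 2)

root op #2, invoked 2: fresh clock plus T2's own tick → (0, 0, 1)
root op #6, invoked 10: fresh clock plus T1's own tick → (0, 1, 0)
root op #1, invoked 1: fresh clock plus T0's own tick → (1, 0, 0)
VC(#7, invoked at 13): max of VC(#6)=(0, 1, 0), then +1 on thread T1 → (0, 2, 0)
VC(#3, invoked at 4): max of VC(#1)=(1, 0, 0), then +1 on thread T0 → (2, 0, 0)
VC(#8, invoked at 15): max of VC(#7)=(0, 2, 0), then +1 on thread T1 → (0, 3, 0)
VC(#4, invoked at 7): max of VC(#3)=(2, 0, 0), then +1 on thread T0 → (3, 0, 0)
VC(#5, invoked at 8): max of VC(#2)=(0, 0, 1), VC(#3)=(2, 0, 0), then +1 on thread T2 → (2, 0, 2)
target: VC(#5) = (2, 0, 2)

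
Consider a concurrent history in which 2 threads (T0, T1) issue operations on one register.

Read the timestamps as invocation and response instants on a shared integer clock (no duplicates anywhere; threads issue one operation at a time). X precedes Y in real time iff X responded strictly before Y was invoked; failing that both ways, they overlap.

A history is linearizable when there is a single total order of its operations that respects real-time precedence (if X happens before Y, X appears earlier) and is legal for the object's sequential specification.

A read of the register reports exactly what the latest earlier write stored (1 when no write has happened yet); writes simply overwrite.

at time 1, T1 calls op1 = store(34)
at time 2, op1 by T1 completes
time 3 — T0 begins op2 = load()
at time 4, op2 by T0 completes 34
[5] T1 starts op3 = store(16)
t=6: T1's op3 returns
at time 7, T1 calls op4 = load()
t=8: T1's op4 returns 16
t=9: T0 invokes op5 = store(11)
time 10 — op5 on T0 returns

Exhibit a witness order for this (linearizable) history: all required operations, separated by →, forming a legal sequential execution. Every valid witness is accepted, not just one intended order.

after step 1 (op1 store(34)): value 34
after step 2 (op2 load() → 34): value 34
after step 3 (op3 store(16)): value 16
after step 4 (op4 load() → 16): value 16
after step 5 (op5 store(11)): value 11

op1 → op2 → op3 → op4 → op5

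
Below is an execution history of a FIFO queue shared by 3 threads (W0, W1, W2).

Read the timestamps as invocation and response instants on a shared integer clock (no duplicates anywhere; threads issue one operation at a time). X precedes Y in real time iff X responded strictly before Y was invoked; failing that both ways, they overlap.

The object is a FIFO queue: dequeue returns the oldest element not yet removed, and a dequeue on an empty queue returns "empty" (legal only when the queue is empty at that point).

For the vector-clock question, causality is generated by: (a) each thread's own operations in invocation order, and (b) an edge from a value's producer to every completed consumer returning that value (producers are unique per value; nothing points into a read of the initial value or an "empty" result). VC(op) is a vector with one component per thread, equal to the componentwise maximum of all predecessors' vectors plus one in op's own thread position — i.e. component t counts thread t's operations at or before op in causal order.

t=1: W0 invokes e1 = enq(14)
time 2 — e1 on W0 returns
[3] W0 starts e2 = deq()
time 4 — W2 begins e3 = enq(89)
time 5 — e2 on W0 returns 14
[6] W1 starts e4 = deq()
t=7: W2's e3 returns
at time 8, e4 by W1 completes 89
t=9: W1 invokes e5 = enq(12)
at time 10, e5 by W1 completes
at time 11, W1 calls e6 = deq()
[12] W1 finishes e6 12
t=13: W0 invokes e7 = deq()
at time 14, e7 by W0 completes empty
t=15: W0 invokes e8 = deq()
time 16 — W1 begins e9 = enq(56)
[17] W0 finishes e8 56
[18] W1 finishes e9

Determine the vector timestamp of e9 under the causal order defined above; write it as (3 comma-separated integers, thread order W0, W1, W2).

(0, 4, 1)

VC(e3, invoked at 4): no causal predecessors; +1 on W2 → (0, 0, 1)
VC(e1, invoked at 1): no causal predecessors; +1 on W0 → (1, 0, 0)
e4, invoked 6, takes VC(e3)=(0, 0, 1) under max, adds 1 for W1 → (0, 1, 1)
e2, invoked 3, takes VC(e1)=(1, 0, 0) under max, adds 1 for W0 → (2, 0, 0)
e5, invoked 9, takes VC(e4)=(0, 1, 1) under max, adds 1 for W1 → (0, 2, 1)
e7, invoked 13, takes VC(e2)=(2, 0, 0) under max, adds 1 for W0 → (3, 0, 0)
e6, invoked 11, takes VC(e5)=(0, 2, 1) under max, adds 1 for W1 → (0, 3, 1)
e9, invoked 16, takes VC(e6)=(0, 3, 1) under max, adds 1 for W1 → (0, 4, 1)
e8, invoked 15, takes VC(e7)=(3, 0, 0), VC(e9)=(0, 4, 1) under max, adds 1 for W0 → (4, 4, 1)
target: VC(e9) = (0, 4, 1)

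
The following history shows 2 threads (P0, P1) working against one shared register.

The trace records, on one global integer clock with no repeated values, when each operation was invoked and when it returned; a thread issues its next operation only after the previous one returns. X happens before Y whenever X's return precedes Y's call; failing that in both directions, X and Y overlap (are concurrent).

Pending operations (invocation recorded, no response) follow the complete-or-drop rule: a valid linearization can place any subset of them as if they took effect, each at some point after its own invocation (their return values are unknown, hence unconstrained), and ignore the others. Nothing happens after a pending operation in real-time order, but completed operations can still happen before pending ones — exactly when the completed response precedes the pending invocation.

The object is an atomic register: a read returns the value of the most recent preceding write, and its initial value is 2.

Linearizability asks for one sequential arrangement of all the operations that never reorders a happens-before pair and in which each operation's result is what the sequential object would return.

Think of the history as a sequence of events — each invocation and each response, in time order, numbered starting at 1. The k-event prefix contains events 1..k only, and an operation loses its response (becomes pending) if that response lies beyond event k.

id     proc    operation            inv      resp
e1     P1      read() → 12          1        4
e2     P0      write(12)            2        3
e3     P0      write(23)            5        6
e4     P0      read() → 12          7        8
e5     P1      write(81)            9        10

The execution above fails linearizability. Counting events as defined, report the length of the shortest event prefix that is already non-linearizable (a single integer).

8

events 1..7 are linearizable; a witness order is e2, e1, e3:
step 1: e2 write(12) — value 12
step 2: e1 read() → 12 — value 12
step 3: e3 write(23) — value 23
at event 8 (e4's time-8 response) nothing linearizes any more
e.g. e1, e2, e3, e4: illegal at step 1, since e1 read() → 12 cannot apply there
e.g. e2, e1, e3, e4: illegal at step 4, since e4 read() → 12 cannot apply there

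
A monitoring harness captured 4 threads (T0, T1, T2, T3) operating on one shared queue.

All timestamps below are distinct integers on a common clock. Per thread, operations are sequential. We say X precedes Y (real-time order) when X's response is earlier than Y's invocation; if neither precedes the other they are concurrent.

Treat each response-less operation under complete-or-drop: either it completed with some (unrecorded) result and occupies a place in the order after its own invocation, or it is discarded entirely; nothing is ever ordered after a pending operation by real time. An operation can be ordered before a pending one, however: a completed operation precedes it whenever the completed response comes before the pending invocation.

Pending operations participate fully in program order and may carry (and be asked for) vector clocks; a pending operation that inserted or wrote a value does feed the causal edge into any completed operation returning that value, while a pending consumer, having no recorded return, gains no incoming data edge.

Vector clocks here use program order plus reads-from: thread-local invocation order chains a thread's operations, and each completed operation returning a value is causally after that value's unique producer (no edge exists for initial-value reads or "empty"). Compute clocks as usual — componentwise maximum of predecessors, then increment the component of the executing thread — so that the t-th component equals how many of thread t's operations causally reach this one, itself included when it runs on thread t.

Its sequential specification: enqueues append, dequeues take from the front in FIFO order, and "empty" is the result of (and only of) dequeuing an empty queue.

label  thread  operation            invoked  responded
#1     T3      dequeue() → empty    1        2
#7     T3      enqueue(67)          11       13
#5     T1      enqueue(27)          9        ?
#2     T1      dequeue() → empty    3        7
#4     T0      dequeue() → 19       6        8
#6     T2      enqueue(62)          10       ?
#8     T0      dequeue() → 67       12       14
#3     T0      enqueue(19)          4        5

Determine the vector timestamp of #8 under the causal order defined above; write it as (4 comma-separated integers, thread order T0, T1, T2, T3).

(3, 0, 0, 2)

VC(#1, invoked at 1): no causal predecessors; +1 on T3 → (0, 0, 0, 1)
VC(#6, invoked at 10): no causal predecessors; +1 on T2 → (0, 0, 1, 0)
VC(#2, invoked at 3): no causal predecessors; +1 on T1 → (0, 1, 0, 0)
VC(#3, invoked at 4): no causal predecessors; +1 on T0 → (1, 0, 0, 0)
#7 (invocation 11): componentwise max over VC(#1)=(0, 0, 0, 1), +1 at T3, giving (0, 0, 0, 2)
#5 (invocation 9): componentwise max over VC(#2)=(0, 1, 0, 0), +1 at T1, giving (0, 2, 0, 0)
#4 (invocation 6): componentwise max over VC(#3)=(1, 0, 0, 0), +1 at T0, giving (2, 0, 0, 0)
#8 (invocation 12): componentwise max over VC(#4)=(2, 0, 0, 0), VC(#7)=(0, 0, 0, 2), +1 at T0, giving (3, 0, 0, 2)
target: VC(#8) = (3, 0, 0, 2)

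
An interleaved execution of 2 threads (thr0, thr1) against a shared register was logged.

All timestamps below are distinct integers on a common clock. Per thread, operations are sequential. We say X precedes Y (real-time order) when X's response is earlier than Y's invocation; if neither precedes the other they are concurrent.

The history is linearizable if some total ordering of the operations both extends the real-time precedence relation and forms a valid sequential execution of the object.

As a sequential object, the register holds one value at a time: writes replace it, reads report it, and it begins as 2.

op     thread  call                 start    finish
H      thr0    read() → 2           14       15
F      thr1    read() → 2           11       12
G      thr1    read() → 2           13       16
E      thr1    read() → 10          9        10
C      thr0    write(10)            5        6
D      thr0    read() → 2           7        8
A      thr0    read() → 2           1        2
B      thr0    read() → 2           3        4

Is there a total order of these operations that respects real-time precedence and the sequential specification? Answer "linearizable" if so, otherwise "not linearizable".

prefix check: 1..7 passes, 1..8 fails once D's time-8 response joins
the completed operations (4 total) allow one real-time order; the register replay rejects it
for example A, B, C, D fails at step 4: D read() → 2 is not legal there

not linearizable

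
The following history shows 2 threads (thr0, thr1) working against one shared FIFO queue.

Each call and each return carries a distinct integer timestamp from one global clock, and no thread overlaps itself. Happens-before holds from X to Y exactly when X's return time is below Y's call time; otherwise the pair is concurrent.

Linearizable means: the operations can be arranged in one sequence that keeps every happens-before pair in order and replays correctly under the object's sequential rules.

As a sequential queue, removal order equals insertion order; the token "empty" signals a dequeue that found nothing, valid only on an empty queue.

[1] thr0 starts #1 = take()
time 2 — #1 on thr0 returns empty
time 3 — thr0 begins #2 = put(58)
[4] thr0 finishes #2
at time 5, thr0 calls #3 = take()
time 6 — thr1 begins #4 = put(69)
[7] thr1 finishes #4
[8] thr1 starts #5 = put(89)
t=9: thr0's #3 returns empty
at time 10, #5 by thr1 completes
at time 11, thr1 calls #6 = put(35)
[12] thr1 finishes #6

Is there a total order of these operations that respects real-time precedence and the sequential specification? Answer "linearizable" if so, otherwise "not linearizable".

not linearizable

already the first 9 events (up to #3's response at time 9) admit no linearization; the first 8 still do
checked exhaustively: 2 real-time-consistent orders of 4 completed operations, zero legal FIFO queue replays
no completion choice of the 1 pending operation (#5) rescues it — every subset was tried
for example #1, #2, #3, #4 (pending dropped) fails at step 3: #3 take() → empty is not legal there
for example #1, #2, #4, #3 (pending dropped) fails at step 4: #3 take() → empty is not legal there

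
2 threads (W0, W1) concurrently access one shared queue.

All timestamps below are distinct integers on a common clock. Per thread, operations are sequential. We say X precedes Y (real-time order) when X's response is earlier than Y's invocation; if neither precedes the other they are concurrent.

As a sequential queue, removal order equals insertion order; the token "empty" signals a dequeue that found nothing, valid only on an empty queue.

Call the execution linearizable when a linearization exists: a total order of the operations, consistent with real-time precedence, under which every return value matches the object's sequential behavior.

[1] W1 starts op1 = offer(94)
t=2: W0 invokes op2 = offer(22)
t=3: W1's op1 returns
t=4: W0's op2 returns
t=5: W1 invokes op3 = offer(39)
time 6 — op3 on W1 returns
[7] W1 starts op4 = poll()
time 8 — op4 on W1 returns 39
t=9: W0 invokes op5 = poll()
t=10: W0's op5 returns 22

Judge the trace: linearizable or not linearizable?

not linearizable

events 1..7 are fine; event 8 — the response of op4 at time 8 — makes the prefix non-linearizable
every one of the 2 real-time-consistent orders over 4 completed queue ops fails the sequential spec
e.g. op1, op2, op3, op4: illegal at step 4, since op4 poll() → 39 cannot apply there
e.g. op2, op1, op3, op4: illegal at step 4, since op4 poll() → 39 cannot apply there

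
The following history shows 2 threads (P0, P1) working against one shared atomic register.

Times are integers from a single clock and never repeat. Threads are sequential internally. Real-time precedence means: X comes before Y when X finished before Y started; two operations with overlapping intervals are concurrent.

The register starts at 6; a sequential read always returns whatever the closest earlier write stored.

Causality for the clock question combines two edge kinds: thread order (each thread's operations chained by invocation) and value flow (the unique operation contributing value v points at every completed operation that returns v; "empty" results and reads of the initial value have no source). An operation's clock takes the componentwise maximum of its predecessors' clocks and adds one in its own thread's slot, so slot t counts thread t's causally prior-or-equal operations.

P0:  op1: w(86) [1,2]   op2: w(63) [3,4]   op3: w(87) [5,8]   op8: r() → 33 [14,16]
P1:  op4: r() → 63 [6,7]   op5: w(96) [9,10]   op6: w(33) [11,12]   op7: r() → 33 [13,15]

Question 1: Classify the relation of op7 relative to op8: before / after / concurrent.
concurrent

op7 spans [13,15], op8 spans [14,16]
the intervals overlap in both directions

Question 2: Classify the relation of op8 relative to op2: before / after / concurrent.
after

op8 spans [14,16], op2 spans [3,4]
resp(op2)=4 < inv(op8)=14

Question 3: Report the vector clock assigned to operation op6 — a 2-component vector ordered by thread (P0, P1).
(2, 3)

root op op1, invoked 1: fresh clock plus P0's own tick → (1, 0)
from VC(op1)=(1, 0), op2 (invoked 3) maxes components and bumps P0 → (2, 0)
from VC(op2)=(2, 0), op4 (invoked 6) maxes components and bumps P1 → (2, 1)
from VC(op2)=(2, 0), op3 (invoked 5) maxes components and bumps P0 → (3, 0)
from VC(op4)=(2, 1), op5 (invoked 9) maxes components and bumps P1 → (2, 2)
from VC(op5)=(2, 2), op6 (invoked 11) maxes components and bumps P1 → (2, 3)
from VC(op6)=(2, 3), op7 (invoked 13) maxes components and bumps P1 → (2, 4)
from VC(op3)=(3, 0), VC(op6)=(2, 3), op8 (invoked 14) maxes components and bumps P0 → (4, 3)
target: VC(op6) = (2, 3)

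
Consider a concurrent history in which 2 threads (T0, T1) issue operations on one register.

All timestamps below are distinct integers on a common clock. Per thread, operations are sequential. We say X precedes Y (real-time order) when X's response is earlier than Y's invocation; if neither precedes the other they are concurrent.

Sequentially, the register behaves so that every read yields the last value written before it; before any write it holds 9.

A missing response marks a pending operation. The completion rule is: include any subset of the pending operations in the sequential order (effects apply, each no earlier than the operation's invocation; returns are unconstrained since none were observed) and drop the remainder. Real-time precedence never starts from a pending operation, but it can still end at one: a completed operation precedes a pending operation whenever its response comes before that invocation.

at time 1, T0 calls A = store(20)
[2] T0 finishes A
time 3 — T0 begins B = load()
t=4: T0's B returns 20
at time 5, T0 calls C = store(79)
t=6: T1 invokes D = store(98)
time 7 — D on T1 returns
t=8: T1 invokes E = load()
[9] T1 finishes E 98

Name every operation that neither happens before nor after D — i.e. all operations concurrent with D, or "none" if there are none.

concurrent with D ([6,7]): every op whose interval crosses 6..7
A [1,2]: before
B [3,4]: before
C [5,…): concurrent
E [8,9]: after

C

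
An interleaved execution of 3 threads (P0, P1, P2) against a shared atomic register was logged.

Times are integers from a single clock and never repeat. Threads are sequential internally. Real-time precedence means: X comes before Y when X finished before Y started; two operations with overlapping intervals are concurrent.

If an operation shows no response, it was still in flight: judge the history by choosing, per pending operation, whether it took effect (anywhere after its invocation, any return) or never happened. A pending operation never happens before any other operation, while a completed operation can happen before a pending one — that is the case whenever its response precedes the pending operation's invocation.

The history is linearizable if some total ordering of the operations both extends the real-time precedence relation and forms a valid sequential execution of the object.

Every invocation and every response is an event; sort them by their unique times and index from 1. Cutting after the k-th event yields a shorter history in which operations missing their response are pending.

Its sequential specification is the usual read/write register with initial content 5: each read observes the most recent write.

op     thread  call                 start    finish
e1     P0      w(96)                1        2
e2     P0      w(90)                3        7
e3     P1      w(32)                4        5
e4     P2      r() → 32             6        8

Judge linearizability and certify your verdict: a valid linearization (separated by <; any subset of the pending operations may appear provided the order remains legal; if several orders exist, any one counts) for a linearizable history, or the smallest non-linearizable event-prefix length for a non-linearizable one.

step 1: e1 w(96) — value 96
step 2: e2 w(90) — value 90
step 3: e3 w(32) — value 32
step 4: e4 r() → 32 — value 32

linearizable — witness: e1 < e2 < e3 < e4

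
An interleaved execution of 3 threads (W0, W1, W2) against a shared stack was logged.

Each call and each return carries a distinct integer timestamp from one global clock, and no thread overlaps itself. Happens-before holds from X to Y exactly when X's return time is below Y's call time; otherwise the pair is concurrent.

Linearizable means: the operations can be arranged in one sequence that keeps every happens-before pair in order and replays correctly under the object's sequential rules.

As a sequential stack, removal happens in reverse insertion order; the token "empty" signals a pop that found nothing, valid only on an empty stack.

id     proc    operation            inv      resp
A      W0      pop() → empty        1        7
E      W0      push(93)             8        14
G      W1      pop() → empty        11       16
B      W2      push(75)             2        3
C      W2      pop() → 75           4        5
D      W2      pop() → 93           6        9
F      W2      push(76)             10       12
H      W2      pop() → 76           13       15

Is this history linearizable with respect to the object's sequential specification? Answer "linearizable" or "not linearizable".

a witness: A, B, C, E, D, F, H, G
step 1: A pop() → empty — stack <>
step 2: B push(75) — stack <75>
step 3: C pop() → 75 — stack <>
step 4: E push(93) — stack <93>
step 5: D pop() → 93 — stack <>
step 6: F push(76) — stack <76>
step 7: H pop() → 76 — stack <>
step 8: G pop() → empty — stack <>

linearizable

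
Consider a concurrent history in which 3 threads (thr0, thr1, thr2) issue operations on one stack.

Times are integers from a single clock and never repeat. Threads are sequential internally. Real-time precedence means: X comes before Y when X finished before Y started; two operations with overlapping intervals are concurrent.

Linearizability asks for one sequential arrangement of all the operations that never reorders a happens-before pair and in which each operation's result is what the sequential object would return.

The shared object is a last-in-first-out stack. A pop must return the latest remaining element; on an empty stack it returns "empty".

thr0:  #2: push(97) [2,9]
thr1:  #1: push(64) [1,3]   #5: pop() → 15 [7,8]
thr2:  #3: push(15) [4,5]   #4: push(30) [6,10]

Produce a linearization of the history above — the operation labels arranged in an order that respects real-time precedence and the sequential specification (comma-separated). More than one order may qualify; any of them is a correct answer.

after step 1 (#1 push(64)): stack <64>
after step 2 (#2 push(97)): stack <64,97>
after step 3 (#3 push(15)): stack <64,97,15>
after step 4 (#5 pop() → 15): stack <64,97>
after step 5 (#4 push(30)): stack <64,97,30>

#1, #2, #3, #5, #4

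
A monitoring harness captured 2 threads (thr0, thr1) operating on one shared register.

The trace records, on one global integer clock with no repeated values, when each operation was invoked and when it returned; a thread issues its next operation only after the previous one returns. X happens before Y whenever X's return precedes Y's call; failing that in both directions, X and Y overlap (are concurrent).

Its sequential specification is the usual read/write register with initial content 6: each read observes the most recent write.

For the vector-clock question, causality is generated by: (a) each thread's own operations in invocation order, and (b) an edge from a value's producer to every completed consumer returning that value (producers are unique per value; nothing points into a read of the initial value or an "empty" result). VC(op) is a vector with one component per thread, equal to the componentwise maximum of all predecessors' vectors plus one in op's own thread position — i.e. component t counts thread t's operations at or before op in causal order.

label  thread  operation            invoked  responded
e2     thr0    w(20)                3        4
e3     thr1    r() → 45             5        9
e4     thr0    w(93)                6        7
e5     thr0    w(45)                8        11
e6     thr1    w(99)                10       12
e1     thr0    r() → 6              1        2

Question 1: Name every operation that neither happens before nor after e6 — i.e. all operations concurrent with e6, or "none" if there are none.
Answer: e5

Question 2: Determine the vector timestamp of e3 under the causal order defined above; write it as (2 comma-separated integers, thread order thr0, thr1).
Answer: (4, 1)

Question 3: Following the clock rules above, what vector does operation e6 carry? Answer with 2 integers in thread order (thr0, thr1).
Answer: (4, 2)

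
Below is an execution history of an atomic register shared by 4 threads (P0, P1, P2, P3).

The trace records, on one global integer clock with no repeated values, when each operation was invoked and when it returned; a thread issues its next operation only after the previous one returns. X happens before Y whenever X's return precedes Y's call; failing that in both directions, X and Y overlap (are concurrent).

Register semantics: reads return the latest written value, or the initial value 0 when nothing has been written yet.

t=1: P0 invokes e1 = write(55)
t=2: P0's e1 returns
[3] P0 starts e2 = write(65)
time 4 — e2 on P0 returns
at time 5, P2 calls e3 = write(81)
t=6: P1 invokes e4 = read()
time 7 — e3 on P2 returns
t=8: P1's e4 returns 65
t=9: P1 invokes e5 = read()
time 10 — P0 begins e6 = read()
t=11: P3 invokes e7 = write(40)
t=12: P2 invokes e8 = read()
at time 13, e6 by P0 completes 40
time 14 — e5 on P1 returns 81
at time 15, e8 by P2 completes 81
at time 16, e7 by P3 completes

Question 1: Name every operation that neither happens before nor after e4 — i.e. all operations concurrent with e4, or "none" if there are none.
overlap test against e4 [6,8]: concurrent iff the interval meets 6..8
e1 [1,2]: before
e2 [3,4]: before
e3 [5,7]: concurrent
e5 [9,14]: after
e6 [10,13]: after
e7 [11,16]: after
e8 [12,15]: after

e3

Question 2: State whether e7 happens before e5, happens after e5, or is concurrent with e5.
e7 spans [11,16], e5 spans [9,14]
the intervals overlap in both directions

concurrent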